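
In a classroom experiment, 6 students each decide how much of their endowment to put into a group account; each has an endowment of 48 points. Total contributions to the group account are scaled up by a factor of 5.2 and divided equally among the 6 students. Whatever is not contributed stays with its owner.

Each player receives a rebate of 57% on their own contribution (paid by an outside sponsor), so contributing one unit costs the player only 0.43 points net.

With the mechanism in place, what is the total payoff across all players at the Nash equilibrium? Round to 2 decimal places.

Under the mechanism each unit contributed yields (5.2/6) / 0.43 = 2.0155 back to its contributor per unit of net cost, which exceeds 1, making full contribution the dominant choice for everyone.
At the Nash equilibrium everyone contributes 48. Group total payoff = 6 × (48 × 0.57 + 5.2 × 48) = 1661.76.

1661.76 points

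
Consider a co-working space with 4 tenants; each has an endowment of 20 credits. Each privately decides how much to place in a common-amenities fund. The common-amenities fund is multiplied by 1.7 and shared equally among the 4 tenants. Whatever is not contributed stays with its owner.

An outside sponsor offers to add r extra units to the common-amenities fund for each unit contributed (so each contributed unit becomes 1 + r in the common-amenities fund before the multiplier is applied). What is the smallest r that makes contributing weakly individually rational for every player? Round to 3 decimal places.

1.353

With matching at rate r, one contributed unit becomes (1 + r) in the common-amenities fund and returns 1.7 × (1 + r) / 4 to the contributor.
Setting this equal to 1: 1 + r = 4/1.7 = 2.3529.
So the minimum matching rate is r = 2.3529 − 1 = 1.353.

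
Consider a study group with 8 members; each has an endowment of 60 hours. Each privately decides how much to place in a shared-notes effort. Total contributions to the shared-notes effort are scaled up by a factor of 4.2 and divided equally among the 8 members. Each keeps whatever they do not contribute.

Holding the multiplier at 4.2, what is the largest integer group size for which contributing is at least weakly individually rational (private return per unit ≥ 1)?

4

Private return per unit is 4.2/(group size), which is ≥ 1 whenever the group size is ≤ 4.2.
The largest such integer is 4.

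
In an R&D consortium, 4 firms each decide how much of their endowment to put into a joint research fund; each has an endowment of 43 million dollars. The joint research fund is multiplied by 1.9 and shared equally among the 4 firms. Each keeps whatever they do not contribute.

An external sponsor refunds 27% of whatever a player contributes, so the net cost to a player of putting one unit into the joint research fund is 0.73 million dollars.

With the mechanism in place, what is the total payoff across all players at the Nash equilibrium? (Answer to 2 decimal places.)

172.00 million dollars

Even with the mechanism, each unit contributed returns only (1.9/4) / 0.73 = 0.6507 per unit of net cost, so contributing nothing is still dominant.
Everyone keeps their endowment and the group total is 4 × 43 = 172.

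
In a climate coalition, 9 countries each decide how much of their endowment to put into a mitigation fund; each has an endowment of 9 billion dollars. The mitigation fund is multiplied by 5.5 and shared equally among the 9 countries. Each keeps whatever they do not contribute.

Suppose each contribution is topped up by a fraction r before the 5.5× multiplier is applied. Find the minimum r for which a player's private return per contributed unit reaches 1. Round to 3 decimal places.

0.636

With matching at rate r, one contributed unit becomes (1 + r) in the mitigation fund and returns 5.5 × (1 + r) / 9 to the contributor.
Setting this equal to 1: 1 + r = 9/5.5 = 1.6364.
So the minimum matching rate is r = 1.6364 − 1 = 0.636.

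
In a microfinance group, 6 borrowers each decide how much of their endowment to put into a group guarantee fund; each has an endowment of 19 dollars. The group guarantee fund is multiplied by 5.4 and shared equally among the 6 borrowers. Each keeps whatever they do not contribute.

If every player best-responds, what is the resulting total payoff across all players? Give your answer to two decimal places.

Each contributed unit returns 5.4/6 = 0.9000 to its contributor — below 1 — so contributing 0 is dominant for every player. At the Nash equilibrium everyone keeps their 19, and the group total is 6 × 19 = 114.

114.00 dollars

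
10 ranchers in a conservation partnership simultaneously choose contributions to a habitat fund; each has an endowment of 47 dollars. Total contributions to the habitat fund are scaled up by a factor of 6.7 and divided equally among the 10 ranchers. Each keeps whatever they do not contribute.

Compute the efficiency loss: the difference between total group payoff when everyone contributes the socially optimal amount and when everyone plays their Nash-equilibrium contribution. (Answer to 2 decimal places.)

2679.00 dollars

Each contributed unit returns 6.7/10 = 0.6700 to its contributor — below 1 — so contributing 0 is dominant for every player. At the Nash equilibrium everyone keeps their 47, and the group total is 10 × 47 = 470.
Each contributed unit returns 6.700 to the group as a whole (0.6700 to each of 10 players), which exceeds 1, so the social optimum is full contribution: group total = 6.700 × 470 = 3149.00.
Efficiency loss = 3149.00 − 470 = 2679.00.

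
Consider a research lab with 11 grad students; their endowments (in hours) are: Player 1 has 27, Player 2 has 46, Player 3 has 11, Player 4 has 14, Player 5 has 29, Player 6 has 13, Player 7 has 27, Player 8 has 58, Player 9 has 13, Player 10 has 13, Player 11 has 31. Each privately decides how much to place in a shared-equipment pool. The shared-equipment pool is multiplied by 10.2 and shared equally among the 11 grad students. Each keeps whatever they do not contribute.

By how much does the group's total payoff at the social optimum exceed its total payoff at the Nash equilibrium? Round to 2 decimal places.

The private return per contributed unit is 10.2/11 = 0.9273 < 1 for every player regardless of endowment, so the Nash equilibrium is zero contribution and the group total is Σ E_j = 27 + 46 + 11 + 14 + 29 + 13 + 27 + 58 + 13 + 13 + 31 = 282.
Each contributed unit returns 10.200 to the group, so the social optimum is full contribution by everyone: group total = 10.200 × 282 = 2876.40.
Efficiency loss = (10.200 − 1) × 282 = 2594.40.

2594.40 hours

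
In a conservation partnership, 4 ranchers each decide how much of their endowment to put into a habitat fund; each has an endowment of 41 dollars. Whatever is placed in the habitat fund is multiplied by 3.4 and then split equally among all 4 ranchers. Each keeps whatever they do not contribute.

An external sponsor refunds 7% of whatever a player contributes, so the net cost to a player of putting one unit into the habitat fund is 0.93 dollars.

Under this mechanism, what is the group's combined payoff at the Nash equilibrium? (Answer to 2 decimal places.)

164.00 dollars

With the mechanism, a contributed unit returns (3.4/4) / 0.93 = 0.9140 per unit of net cost — still below 1 — so contributing 0 remains dominant for every player.
Everyone keeps their endowment and the group total is 4 × 41 = 164.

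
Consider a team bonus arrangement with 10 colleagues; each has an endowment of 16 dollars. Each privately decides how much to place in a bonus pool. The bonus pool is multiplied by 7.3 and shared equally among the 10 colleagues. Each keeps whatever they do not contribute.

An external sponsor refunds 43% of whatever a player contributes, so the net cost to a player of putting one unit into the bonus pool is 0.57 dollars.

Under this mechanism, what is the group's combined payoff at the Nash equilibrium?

1236.80 dollars

Under the mechanism each unit contributed yields (7.3/10) / 0.57 = 1.2807 back to its contributor per unit of net cost, which exceeds 1, making full contribution the dominant choice for everyone.
So the Nash equilibrium is full contribution by all 10; the group earns 10 × (16 × 0.43 + 7.3 × 16) = 1236.80.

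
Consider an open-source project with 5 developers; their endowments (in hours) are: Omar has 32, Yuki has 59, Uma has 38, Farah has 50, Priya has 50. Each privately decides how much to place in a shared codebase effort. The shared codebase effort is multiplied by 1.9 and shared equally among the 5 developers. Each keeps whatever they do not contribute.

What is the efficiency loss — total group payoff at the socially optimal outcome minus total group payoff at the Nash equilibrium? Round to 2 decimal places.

The private return per contributed unit is 1.9/5 = 0.3800 < 1 for every player regardless of endowment, so the Nash equilibrium is zero contribution and the group total is Σ E_j = 32 + 59 + 38 + 50 + 50 = 229.
Each contributed unit returns 1.900 to the group, so the social optimum is full contribution by everyone: group total = 1.900 × 229 = 435.10.
Efficiency loss = (1.900 − 1) × 229 = 206.10.

206.10 hours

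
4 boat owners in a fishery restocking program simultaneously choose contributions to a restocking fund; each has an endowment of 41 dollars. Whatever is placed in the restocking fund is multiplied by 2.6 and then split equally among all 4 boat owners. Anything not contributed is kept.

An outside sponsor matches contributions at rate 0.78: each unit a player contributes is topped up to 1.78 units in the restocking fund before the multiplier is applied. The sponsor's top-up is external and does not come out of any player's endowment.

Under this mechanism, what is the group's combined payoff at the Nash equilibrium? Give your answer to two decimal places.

758.99 dollars

With the mechanism, a contributed unit returns 2.6 × 1.78 / 4 = 1.1570 per unit of net cost to the contributor — now above 1 — so contributing fully is weakly dominant for every player.
At the Nash equilibrium everyone contributes 41. Group total payoff = 2.6 × 1.78 × 164 = 758.99.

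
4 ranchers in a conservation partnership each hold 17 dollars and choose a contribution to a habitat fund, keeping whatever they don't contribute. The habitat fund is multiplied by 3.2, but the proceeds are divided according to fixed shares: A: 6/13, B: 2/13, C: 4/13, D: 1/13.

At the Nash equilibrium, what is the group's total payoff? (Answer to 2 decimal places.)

105.40 dollars

Each unit j contributes comes back to j as 3.2 × (j's share), so j prefers to contribute only if that share exceeds 1/3.2 = 0.3125; otherwise keeping the unit dominates.
Only A (6/13) clears that bar, contributing 17; the remaining 3 contribute 0. Total contributed: 17.
The habitat fund pays out 3.2 × 17 = 54.40 in total (split across the unequal shares, but the aggregate is all that matters for the group sum).
The 3 free-riders keep 17 each, adding 51. Group total = 51 + 54.40 = 105.40.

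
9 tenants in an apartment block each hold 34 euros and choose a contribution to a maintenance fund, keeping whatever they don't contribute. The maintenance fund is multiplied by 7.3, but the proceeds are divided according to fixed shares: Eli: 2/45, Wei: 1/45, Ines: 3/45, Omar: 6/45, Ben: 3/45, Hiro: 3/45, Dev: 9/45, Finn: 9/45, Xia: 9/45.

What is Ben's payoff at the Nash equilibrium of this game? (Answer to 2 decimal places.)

Each unit j contributes comes back to j as 7.3 × (j's share), so j prefers to contribute only if that share exceeds 1/7.3 = 0.1370; otherwise keeping the unit dominates.
Dev, Finn and Xia clear that bar, contributing 34 each; the remaining 6 contribute 0. Total contributed: 102.
Ben keeps 34 and receives 7.3 × 102 × 3/45 = 49.64 from the maintenance fund, for a payoff of 83.64.

83.64 euros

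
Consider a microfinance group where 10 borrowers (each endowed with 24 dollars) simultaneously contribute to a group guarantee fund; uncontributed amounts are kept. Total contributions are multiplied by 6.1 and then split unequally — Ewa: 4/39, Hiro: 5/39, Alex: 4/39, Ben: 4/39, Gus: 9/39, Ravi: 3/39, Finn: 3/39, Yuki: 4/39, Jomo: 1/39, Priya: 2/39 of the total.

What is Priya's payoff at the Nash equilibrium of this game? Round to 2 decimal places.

31.51 dollars

Each unit j contributes comes back to j as 6.1 × (j's share), so j prefers to contribute only if that share exceeds 1/6.1 = 0.1639; otherwise keeping the unit dominates.
Gus alone (share 9/39) is above the threshold, contributing 24; the remaining 9 contribute 0. Total contributed: 24.
Priya keeps 24 and receives 6.1 × 24 × 2/39 = 7.51 from the group guarantee fund, for a payoff of 31.51.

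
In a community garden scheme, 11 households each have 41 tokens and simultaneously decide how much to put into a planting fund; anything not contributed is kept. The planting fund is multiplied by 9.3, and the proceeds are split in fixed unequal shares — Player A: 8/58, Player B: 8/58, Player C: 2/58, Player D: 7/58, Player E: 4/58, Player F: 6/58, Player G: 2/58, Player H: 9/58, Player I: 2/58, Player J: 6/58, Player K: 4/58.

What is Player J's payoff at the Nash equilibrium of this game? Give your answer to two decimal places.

198.78 tokens

Each unit j contributes comes back to j as 9.3 × (j's share), so j prefers to contribute only if that share exceeds 1/9.3 = 0.1075; otherwise keeping the unit dominates.
Player A, Player B, Player D and Player H are above the threshold, contributing 41 each; the remaining 7 contribute 0. Total contributed: 164.
Player J keeps 41 and receives 9.3 × 164 × 6/58 = 157.78 from the planting fund, for a payoff of 198.78.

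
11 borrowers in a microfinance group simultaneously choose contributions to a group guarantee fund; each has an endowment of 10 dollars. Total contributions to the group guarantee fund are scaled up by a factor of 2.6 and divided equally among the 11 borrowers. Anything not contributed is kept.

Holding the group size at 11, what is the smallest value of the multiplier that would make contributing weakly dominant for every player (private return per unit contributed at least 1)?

11

A contributed unit returns (multiplier)/11 to its contributor.
This reaches 1 exactly when the multiplier is 11.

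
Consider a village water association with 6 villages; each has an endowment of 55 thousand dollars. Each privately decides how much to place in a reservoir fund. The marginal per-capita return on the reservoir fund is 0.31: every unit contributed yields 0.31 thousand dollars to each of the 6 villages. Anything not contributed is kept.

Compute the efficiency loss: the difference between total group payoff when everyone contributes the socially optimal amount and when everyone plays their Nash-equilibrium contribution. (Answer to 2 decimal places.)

The private return per contributed unit is 0.31 < 1, so contributing 0 is dominant for every player. At the Nash equilibrium everyone keeps their 55, and the group total is 6 × 55 = 330.
Each contributed unit returns 1.860 to the group as a whole (0.31 to each of 6 players), which exceeds 1, so the social optimum is full contribution: group total = 1.860 × 330 = 613.80.
Efficiency loss = 613.80 − 330 = 283.80.

283.80 thousand dollars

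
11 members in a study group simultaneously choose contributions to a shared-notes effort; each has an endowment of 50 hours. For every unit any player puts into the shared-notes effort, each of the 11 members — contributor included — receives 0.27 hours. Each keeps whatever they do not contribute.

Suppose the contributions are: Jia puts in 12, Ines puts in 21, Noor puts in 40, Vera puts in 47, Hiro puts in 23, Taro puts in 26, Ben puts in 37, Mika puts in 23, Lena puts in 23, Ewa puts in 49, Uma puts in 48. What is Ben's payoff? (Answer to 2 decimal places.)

107.23 hours

Total contributed: 12 + 21 + 40 + 47 + 23 + 26 + 37 + 23 + 23 + 49 + 48 = 349.
Each receives 0.27 × 349 = 94.23 from the shared-notes effort.
Ben keeps 50 − 37 = 13, so Ben's payoff is 13 + 94.23 = 107.23.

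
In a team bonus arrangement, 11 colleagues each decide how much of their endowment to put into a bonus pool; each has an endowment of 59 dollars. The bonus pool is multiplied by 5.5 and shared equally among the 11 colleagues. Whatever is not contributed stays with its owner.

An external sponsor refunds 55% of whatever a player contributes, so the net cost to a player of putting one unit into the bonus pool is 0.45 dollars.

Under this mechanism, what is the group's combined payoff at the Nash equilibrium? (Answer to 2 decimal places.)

3926.45 dollars

Under the mechanism each unit contributed yields (5.5/11) / 0.45 = 1.1111 back to its contributor per unit of net cost, which exceeds 1, making full contribution the dominant choice for everyone.
So the Nash equilibrium is full contribution by all 11; the group earns 11 × (59 × 0.55 + 5.5 × 59) = 3926.45.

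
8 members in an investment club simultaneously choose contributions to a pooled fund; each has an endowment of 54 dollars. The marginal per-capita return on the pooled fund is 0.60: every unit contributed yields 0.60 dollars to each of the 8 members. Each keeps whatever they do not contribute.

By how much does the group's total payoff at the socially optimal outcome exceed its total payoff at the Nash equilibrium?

1641.60 dollars

The private return per contributed unit is 0.60 < 1, so contributing 0 is dominant for every player. At the Nash equilibrium everyone keeps their 54, and the group total is 8 × 54 = 432.
Each contributed unit returns 4.800 to the group as a whole (0.60 to each of 8 players), which exceeds 1, so the social optimum is full contribution: group total = 4.800 × 432 = 2073.60.
Efficiency loss = 2073.60 − 432 = 1641.60.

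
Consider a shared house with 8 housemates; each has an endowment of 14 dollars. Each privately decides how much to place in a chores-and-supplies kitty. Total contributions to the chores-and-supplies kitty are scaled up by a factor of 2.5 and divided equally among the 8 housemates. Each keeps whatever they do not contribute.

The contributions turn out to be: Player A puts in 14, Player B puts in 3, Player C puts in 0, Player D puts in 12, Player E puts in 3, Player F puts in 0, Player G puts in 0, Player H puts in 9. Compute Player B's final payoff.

Total contributed: 14 + 3 + 0 + 12 + 3 + 0 + 0 + 9 = 41.
Each receives 2.5 × 41 / 8 = 12.81 from the chores-and-supplies kitty.
Player B keeps 14 − 3 = 11, so Player B's payoff is 11 + 12.81 = 23.81.

23.81 dollars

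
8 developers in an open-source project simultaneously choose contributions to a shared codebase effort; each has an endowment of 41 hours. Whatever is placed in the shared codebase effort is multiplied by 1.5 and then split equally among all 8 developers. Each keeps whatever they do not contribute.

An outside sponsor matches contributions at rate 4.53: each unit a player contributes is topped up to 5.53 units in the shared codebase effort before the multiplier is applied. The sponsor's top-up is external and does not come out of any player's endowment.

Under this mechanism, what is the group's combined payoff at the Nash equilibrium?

Under the mechanism each unit contributed yields 1.5 × 5.53 / 8 = 1.0369 back to its contributor per unit of net cost, which exceeds 1, making full contribution the dominant choice for everyone.
At the Nash equilibrium everyone contributes 41. Group total payoff = 1.5 × 5.53 × 328 = 2720.76.

2720.76 hours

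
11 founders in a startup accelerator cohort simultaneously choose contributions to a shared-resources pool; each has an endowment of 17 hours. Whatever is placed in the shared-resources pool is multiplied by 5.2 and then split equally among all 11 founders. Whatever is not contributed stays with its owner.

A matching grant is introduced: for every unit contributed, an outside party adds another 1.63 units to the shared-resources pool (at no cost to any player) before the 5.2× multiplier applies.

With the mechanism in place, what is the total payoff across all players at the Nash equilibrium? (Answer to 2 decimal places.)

Under the mechanism each unit contributed yields 5.2 × 2.63 / 11 = 1.2433 back to its contributor per unit of net cost, which exceeds 1, making full contribution the dominant choice for everyone.
So the Nash equilibrium is full contribution by all 11; the group earns 5.2 × 2.63 × 187 = 2557.41.

2557.41 hours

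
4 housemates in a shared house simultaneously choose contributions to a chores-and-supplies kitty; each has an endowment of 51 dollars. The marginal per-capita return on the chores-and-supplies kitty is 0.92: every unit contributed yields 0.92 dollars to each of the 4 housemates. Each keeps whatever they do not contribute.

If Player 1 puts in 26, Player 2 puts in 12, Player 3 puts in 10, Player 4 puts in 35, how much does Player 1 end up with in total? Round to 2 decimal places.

Total contributed: 26 + 12 + 10 + 35 = 83.
Each receives 0.92 × 83 = 76.36 from the chores-and-supplies kitty.
Player 1 keeps 51 − 26 = 25, so Player 1's payoff is 25 + 76.36 = 101.36.

101.36 dollars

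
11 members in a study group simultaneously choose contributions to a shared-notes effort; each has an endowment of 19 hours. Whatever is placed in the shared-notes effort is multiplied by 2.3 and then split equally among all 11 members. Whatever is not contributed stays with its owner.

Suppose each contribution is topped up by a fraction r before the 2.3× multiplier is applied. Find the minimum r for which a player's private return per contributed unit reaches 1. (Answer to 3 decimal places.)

3.783

With matching at rate r, one contributed unit becomes (1 + r) in the shared-notes effort and returns 2.3 × (1 + r) / 11 to the contributor.
Setting this equal to 1: 1 + r = 11/2.3 = 4.7826.
So the minimum matching rate is r = 4.7826 − 1 = 3.783.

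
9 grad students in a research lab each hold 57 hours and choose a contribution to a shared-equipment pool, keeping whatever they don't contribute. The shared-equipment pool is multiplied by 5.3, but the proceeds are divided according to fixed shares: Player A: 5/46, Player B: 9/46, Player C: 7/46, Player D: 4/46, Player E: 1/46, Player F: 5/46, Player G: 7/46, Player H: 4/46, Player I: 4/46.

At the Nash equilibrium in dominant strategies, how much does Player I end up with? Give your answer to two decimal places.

83.27 hours

A player with share s gets back 5.3·s per unit contributed, so full contribution is dominant for anyone with s > 1/5.3 = 0.1887 and zero contribution is dominant for anyone below.
The only share above 0.1887 is Player B's 9/46, contributing 57; the remaining 8 contribute 0. Total contributed: 57.
Player I keeps 57 and receives 5.3 × 57 × 4/46 = 26.27 from the shared-equipment pool, for a payoff of 83.27.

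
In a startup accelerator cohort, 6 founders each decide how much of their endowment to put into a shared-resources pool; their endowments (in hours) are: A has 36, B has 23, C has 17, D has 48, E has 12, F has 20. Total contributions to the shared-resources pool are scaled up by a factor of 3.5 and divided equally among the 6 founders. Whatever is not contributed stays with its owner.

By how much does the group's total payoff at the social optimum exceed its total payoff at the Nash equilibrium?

390.00 hours

The private return per contributed unit is 3.5/6 = 0.5833 < 1 for every player regardless of endowment, so the Nash equilibrium is zero contribution and the group total is Σ E_j = 36 + 23 + 17 + 48 + 12 + 20 = 156.
Each contributed unit returns 3.500 to the group, so the social optimum is full contribution by everyone: group total = 3.500 × 156 = 546.00.
Efficiency loss = (3.500 − 1) × 156 = 390.00.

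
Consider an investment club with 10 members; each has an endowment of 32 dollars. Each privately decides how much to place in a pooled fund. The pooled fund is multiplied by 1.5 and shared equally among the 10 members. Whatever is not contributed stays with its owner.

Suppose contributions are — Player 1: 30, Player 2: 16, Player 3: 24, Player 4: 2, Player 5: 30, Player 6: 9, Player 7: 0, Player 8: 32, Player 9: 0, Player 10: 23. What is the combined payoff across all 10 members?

403.00 dollars

Total contributed: 30 + 16 + 24 + 2 + 30 + 9 + 0 + 32 + 0 + 23 = 166; total kept: 10 × 32 − 166 = 154.
The pooled fund pays out 1.5 × 166 = 249.00 in aggregate.
Group total = 154 + 249.00 = 403.00.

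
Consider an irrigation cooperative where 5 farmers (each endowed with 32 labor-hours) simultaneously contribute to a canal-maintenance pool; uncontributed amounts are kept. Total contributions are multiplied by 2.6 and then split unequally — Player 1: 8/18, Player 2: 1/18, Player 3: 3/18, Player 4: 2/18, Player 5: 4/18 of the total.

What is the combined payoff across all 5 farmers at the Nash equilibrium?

Player j's private return per contributed unit is 2.6 × (j's share). Contributing is weakly dominant for j when that share is at least 1/2.6 = 0.3846, and contributing 0 is dominant otherwise.
Only Player 1 (8/18) clears that bar, contributing 32; the remaining 4 contribute 0. Total contributed: 32.
The canal-maintenance pool pays out 2.6 × 32 = 83.20 in total (split across the unequal shares, but the aggregate is all that matters for the group sum).
The 4 free-riders keep 32 each, adding 128. Group total = 128 + 83.20 = 211.20.

211.20 labor-hours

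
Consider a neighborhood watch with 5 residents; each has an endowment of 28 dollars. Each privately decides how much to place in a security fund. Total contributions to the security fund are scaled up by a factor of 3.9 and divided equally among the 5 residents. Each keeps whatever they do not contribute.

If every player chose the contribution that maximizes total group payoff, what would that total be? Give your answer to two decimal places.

546.00 dollars

Each contributed unit returns 3.900 to the group as a whole (0.7800 to each of 5 players), which exceeds 1, so the social optimum is full contribution: group total = 3.900 × 140 = 546.00.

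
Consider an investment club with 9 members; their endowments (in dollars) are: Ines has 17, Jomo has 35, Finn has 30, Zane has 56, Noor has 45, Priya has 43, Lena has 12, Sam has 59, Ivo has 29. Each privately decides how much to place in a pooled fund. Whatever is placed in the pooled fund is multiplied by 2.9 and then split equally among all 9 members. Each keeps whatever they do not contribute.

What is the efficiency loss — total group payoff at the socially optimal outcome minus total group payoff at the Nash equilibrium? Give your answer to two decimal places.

The private return per contributed unit is 2.9/9 = 0.3222 < 1 for every player regardless of endowment, so the Nash equilibrium is zero contribution and the group total is Σ E_j = 17 + 35 + 30 + 56 + 45 + 43 + 12 + 59 + 29 = 326.
Each contributed unit returns 2.900 to the group, so the social optimum is full contribution by everyone: group total = 2.900 × 326 = 945.40.
Efficiency loss = (2.900 − 1) × 326 = 619.40.

619.40 dollars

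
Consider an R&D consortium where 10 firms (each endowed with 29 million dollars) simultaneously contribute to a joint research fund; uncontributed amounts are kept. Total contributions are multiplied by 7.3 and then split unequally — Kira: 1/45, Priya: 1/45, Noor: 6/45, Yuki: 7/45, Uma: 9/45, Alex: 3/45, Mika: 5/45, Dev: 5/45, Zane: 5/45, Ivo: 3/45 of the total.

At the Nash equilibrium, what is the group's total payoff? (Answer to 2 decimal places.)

A player with share s gets back 7.3·s per unit contributed, so full contribution is dominant for anyone with s > 1/7.3 = 0.1370 and zero contribution is dominant for anyone below.
The shares above 0.1370 belong to Yuki and Uma, contributing 29 each; the remaining 8 contribute 0. Total contributed: 58.
The joint research fund pays out 7.3 × 58 = 423.40 in total (split across the unequal shares, but the aggregate is all that matters for the group sum).
The 8 free-riders keep 29 each, adding 232. Group total = 232 + 423.40 = 655.40.

655.40 million dollars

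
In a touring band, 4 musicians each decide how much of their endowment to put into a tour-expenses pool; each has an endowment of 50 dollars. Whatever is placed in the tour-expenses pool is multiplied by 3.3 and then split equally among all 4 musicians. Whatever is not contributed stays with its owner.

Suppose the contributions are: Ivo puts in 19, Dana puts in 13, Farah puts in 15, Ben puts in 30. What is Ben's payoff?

83.53 dollars

Total contributed: 19 + 13 + 15 + 30 = 77.
Each receives 3.3 × 77 / 4 = 63.53 from the tour-expenses pool.
Ben keeps 50 − 30 = 20, so Ben's payoff is 20 + 63.53 = 83.53.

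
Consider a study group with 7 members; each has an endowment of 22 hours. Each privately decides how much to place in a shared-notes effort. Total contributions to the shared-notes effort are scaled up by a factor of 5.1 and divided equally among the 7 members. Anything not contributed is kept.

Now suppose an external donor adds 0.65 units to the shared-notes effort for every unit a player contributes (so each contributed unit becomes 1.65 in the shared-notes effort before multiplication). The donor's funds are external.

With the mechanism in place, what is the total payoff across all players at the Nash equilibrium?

1295.91 hours

The effective private return per unit is now 5.1 × 1.65 / 7 = 1.2021 > 1, so every player's dominant strategy flips to full contribution.
At the Nash equilibrium everyone contributes 22. Group total payoff = 5.1 × 1.65 × 154 = 1295.91.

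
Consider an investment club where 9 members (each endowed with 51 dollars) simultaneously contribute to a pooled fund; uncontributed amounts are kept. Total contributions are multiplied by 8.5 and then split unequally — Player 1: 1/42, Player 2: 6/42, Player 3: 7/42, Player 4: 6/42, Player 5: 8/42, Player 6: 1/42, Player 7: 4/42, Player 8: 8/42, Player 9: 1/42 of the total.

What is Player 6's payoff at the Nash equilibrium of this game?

Each unit j contributes comes back to j as 8.5 × (j's share), so j prefers to contribute only if that share exceeds 1/8.5 = 0.1176; otherwise keeping the unit dominates.
Player 2, Player 3, Player 4, Player 5 and Player 8 clear that bar, contributing 51 each; the remaining 4 contribute 0. Total contributed: 255.
Player 6 keeps 51 and receives 8.5 × 255 × 1/42 = 51.61 from the pooled fund, for a payoff of 102.61.

102.61 dollars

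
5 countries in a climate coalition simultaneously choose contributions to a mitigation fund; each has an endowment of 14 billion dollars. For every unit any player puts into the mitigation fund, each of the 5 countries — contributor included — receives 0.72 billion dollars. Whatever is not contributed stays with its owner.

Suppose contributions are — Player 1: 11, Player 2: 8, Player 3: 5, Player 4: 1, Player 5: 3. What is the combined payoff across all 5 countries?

142.80 billion dollars

Total contributed: 11 + 8 + 5 + 1 + 3 = 28; total kept: 5 × 14 − 28 = 42.
The mitigation fund pays out 0.72 × 5 × 28 = 100.80 in aggregate.
Group total = 42 + 100.80 = 142.80.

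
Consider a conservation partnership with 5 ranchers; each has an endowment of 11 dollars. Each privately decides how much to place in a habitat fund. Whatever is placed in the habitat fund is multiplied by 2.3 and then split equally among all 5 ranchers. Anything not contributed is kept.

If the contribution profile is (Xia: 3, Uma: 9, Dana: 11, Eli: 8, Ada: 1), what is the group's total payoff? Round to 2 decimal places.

96.60 dollars

Total contributed: 3 + 9 + 11 + 8 + 1 = 32; total kept: 5 × 11 − 32 = 23.
The habitat fund pays out 2.3 × 32 = 73.60 in aggregate.
Group total = 23 + 73.60 = 96.60.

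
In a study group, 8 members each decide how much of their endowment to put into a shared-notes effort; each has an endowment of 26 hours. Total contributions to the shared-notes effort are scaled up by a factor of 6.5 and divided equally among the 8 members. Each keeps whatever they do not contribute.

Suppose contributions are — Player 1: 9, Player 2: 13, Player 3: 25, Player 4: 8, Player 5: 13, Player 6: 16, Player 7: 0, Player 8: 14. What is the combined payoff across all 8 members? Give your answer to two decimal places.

747.00 hours

Total contributed: 9 + 13 + 25 + 8 + 13 + 16 + 0 + 14 = 98; total kept: 8 × 26 − 98 = 110.
The shared-notes effort pays out 6.5 × 98 = 637.00 in aggregate.
Group total = 110 + 637.00 = 747.00.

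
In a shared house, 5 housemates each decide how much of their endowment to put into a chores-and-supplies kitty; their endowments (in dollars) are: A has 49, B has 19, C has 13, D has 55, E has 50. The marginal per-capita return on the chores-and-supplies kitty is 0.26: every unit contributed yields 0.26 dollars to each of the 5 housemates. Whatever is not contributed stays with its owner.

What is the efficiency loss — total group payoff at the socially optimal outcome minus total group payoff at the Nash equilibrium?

The private return per contributed unit is 0.26 < 1 for everyone, so the Nash equilibrium is zero contribution and the group total is Σ E_j = 49 + 19 + 13 + 55 + 50 = 186.
Each contributed unit returns 1.300 to the group, so the social optimum is full contribution by everyone: group total = 1.300 × 186 = 241.80.
Efficiency loss = (1.300 − 1) × 186 = 55.80.

55.80 dollars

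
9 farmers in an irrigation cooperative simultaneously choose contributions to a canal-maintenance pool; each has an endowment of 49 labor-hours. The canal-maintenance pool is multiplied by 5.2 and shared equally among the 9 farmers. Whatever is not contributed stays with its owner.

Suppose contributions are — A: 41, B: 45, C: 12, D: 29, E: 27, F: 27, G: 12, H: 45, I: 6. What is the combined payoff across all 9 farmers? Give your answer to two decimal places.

1465.80 labor-hours

Total contributed: 41 + 45 + 12 + 29 + 27 + 27 + 12 + 45 + 6 = 244; total kept: 9 × 49 − 244 = 197.
The canal-maintenance pool pays out 5.2 × 244 = 1268.80 in aggregate.
Group total = 197 + 1268.80 = 1465.80.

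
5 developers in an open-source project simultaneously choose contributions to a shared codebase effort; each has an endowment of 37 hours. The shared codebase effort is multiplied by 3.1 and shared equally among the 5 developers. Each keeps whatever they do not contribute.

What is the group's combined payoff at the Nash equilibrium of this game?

Each contributed unit returns 3.1/5 = 0.6200 to its contributor — below 1 — so contributing 0 is dominant for every player. At the Nash equilibrium everyone keeps their 37, and the group total is 5 × 37 = 185.

185.00 hours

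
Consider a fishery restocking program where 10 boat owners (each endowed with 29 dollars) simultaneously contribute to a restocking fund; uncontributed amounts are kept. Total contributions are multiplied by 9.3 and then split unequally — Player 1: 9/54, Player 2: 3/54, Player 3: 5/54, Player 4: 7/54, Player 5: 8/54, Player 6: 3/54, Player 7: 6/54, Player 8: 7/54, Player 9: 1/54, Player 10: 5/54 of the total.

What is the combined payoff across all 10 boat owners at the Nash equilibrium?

1493.50 dollars

Player j's private return per contributed unit is 9.3 × (j's share). Contributing is weakly dominant for j when that share is at least 1/9.3 = 0.1075, and contributing 0 is dominant otherwise.
Player 1, Player 4, Player 5, Player 7 and Player 8 clear that bar, contributing 29 each; the remaining 5 contribute 0. Total contributed: 145.
The restocking fund pays out 9.3 × 145 = 1348.50 in total (split across the unequal shares, but the aggregate is all that matters for the group sum).
The 5 free-riders keep 29 each, adding 145. Group total = 145 + 1348.50 = 1493.50.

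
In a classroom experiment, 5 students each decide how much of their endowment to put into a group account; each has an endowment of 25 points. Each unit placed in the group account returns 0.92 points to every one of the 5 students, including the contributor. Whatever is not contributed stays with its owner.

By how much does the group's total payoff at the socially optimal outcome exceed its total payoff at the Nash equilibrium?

The private return per contributed unit is 0.92 < 1, so contributing 0 is dominant for every player. At the Nash equilibrium everyone keeps their 25, and the group total is 5 × 25 = 125.
Each contributed unit returns 4.600 to the group as a whole (0.92 to each of 5 players), which exceeds 1, so the social optimum is full contribution: group total = 4.600 × 125 = 575.00.
Efficiency loss = 575.00 − 125 = 450.00.

450.00 points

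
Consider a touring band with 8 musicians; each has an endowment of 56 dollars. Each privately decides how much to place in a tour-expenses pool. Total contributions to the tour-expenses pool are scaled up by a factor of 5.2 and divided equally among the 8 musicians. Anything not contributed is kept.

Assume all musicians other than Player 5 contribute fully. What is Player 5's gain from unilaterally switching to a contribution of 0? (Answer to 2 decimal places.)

19.60 dollars

Switching from a contribution of 56 to 0 lets Player 5 keep an extra 56 dollars, but lowers the tour-expenses pool by 56, which costs Player 5 their own share of that drop: 5.2/8 × 56 = 36.40.
Net gain = 56 − 36.40 = 19.60. The private return per contributed unit (0.6500) is below 1, so free-riding is indeed the best response regardless of what the others do.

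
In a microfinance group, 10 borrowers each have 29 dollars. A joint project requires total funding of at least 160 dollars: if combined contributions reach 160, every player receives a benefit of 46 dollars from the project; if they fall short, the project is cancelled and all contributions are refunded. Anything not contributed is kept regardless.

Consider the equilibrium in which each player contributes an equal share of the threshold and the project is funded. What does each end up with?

59 dollars

Equal share of the threshold: 160/10 = 16.
At this profile no one gains by cutting their contribution: any cut drops the total below 160, the project is cancelled, contributions are refunded, and the deviator ends with 29, which is less than 29 − 16 + 46 = 59. Contributing more than 16 just wastes the excess. So contributing exactly 16 is a best response.
Each player's payoff: 29 − 16 + 46 = 59.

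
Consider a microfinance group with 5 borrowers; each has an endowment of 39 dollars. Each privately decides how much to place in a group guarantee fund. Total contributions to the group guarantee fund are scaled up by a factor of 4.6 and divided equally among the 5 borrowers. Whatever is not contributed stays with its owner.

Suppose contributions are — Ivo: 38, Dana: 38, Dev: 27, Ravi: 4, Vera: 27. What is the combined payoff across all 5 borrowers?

677.40 dollars

Total contributed: 38 + 38 + 27 + 4 + 27 = 134; total kept: 5 × 39 − 134 = 61.
The group guarantee fund pays out 4.6 × 134 = 616.40 in aggregate.
Group total = 61 + 616.40 = 677.40.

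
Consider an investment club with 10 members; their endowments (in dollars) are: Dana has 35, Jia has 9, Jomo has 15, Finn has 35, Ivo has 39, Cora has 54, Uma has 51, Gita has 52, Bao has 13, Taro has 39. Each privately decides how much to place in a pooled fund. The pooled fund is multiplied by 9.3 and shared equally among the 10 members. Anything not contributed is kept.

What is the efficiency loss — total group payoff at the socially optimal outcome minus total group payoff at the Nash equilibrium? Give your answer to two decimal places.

The private return per contributed unit is 9.3/10 = 0.9300 < 1 for every player regardless of endowment, so the Nash equilibrium is zero contribution and the group total is Σ E_j = 35 + 9 + 15 + 35 + 39 + 54 + 51 + 52 + 13 + 39 = 342.
Each contributed unit returns 9.300 to the group, so the social optimum is full contribution by everyone: group total = 9.300 × 342 = 3180.60.
Efficiency loss = (9.300 − 1) × 342 = 2838.60.

2838.60 dollars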